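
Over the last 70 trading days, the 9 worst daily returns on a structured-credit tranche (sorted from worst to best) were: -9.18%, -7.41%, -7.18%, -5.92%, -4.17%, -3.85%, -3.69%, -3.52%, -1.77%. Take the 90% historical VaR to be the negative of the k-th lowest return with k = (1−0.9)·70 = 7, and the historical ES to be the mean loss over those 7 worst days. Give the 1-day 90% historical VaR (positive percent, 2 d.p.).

k = 7; the 7th lowest return is -3.69%, so VaR = 3.69%.

3.69%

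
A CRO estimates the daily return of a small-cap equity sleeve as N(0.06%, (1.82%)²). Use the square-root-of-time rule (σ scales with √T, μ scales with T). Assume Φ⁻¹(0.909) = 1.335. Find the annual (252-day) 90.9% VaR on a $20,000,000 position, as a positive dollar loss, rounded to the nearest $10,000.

$4,690,000

σ_{252d} = 1.82% × √252 = 28.892%; μ_{252d} = 252 × 0.06% = 15.120%.
VaR = −(15.120%) + 1.335 × 28.892% = 23.451%.
On $20,000,000: 0.23451 × $20,000,000 = $4,690,200.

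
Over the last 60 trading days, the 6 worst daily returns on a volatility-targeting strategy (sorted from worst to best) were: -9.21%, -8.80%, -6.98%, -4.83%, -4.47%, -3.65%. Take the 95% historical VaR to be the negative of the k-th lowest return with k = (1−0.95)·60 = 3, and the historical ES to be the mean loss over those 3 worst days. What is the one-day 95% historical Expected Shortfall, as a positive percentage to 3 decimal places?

8.330%

The 3 worst returns sum to -24.99%.
ES = −(-24.99%) / 3 = 8.33% ≈ 8.330%.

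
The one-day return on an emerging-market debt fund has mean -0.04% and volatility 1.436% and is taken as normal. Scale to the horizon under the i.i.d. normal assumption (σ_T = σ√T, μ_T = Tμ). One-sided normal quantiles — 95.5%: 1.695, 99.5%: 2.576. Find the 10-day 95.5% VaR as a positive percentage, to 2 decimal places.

8.10%

σ_{10d} = 1.436% × √10 = 4.541%; μ_{10d} = 10 × -0.04% = -0.400%.
VaR = −(-0.400%) + 1.695 × 4.541% = 8.097%.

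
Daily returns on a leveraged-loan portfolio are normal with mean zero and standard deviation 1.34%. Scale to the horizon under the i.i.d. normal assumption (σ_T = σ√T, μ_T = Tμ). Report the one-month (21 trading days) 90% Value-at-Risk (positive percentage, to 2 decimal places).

At 90%, z = 1.282.
σ_{21d} = 1.34% × √21 = 6.141%.
VaR = 1.282 × 6.141% = 7.873%.

7.87%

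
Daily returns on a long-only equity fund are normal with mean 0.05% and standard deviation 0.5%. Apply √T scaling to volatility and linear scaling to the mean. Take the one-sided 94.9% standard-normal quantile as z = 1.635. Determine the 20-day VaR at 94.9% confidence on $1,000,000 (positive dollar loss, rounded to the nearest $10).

$26,560

σ_{20d} = 0.5% × √20 = 2.236%; μ_{20d} = 20 × 0.05% = 1.000%.
VaR = −(1.000%) + 1.635 × 2.236% = 2.656%.
On $1,000,000: 0.02656 × $1,000,000 = $26,560.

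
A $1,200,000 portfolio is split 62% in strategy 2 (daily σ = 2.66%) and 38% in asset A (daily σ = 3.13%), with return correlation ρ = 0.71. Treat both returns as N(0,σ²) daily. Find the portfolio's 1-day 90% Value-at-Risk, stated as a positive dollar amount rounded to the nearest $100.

$40,500

σ_p² = 0.62²·2.66² + 0.38²·3.13² + 2·0.71·0.62·0.38·2.66·3.13 = 6.9199 (%²).
σ_p = √6.9199 = 2.631%.
At 90%, z = 1.282.
VaR = 1.282 × 2.631% = 3.373%; on $1,200,000 that is $40,476.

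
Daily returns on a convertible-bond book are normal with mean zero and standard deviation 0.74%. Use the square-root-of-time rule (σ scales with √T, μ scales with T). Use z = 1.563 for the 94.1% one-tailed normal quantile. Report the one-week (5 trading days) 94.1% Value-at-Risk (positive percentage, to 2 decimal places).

2.59%

σ_{5d} = 0.74% × √5 = 1.655%.
VaR = 1.563 × 1.655% = 2.587%.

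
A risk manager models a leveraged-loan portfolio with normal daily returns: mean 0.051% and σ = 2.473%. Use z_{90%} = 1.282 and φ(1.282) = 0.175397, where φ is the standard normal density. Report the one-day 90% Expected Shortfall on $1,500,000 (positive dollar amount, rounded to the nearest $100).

$64,300

Tail multiplier: φ(z)/(1−α) = 0.175397 / 0.1 = 1.754.
ES = −(0.051%) + 2.473% × 1.754 = 4.287%.
On $1,500,000: 0.04287 × $1,500,000 = $64,305.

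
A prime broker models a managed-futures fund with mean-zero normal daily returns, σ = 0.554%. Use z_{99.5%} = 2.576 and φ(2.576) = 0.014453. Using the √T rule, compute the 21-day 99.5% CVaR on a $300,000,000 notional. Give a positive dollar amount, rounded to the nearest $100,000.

σ_{21d} = 0.554% × √21 = 2.539%.
ES multiplier = φ(z)/(1−α) = 0.014453/0.005 = 2.891.
ES = 2.539% × 2.891 = 7.340%; on $300,000,000: $22,020,000.

$22,000,000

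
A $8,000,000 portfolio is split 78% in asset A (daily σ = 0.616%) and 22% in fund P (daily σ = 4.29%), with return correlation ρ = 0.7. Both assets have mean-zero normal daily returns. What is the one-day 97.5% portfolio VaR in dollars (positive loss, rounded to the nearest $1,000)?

$208,000

σ_p² = 0.78²·0.616² + 0.22²·4.29² + 2·0.7·0.78·0.22·0.616·4.29 = 1.7565 (%²).
σ_p = √1.7565 = 1.325%.
At 97.5%, z = 1.960.
VaR = 1.960 × 1.325% = 2.597%; on $8,000,000 that is $207,760.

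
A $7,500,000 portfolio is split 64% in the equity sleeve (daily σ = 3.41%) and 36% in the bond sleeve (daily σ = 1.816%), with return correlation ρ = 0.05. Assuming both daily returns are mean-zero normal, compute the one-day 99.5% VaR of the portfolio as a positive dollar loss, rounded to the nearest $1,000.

σ_p² = 0.64²·3.41² + 0.36²·1.816² + 2·0.05·0.64·0.36·3.41·1.816 = 5.3329 (%²).
σ_p = √5.3329 = 2.309%.
At 99.5%, z = 2.576.
VaR = 2.576 × 2.309% = 5.948%; on $7,500,000 that is $446,100.

$446,000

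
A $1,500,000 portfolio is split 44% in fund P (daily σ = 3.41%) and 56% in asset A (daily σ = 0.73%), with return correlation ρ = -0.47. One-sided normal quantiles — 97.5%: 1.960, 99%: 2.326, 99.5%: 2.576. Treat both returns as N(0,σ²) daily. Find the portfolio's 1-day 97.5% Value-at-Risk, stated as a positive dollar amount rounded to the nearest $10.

σ_p² = 0.44²·3.41² + 0.56²·0.73² + 2·-0.47·0.44·0.56·3.41·0.73 = 1.8418 (%²).
σ_p = √1.8418 = 1.357%.
VaR = 1.960 × 1.357% = 2.660%; on $1,500,000 that is $39,900.

$39,900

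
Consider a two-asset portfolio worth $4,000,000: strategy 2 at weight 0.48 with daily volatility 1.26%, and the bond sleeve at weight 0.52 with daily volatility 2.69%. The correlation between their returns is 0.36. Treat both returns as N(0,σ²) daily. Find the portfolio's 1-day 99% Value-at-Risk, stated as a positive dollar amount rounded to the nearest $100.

σ_p² = 0.48²·1.26² + 0.52²·2.69² + 2·0.36·0.48·0.52·1.26·2.69 = 2.9315 (%²).
σ_p = √2.9315 = 1.712%.
At 99%, z = 2.326.
VaR = 2.326 × 1.712% = 3.982%; on $4,000,000 that is $159,280.

$159,300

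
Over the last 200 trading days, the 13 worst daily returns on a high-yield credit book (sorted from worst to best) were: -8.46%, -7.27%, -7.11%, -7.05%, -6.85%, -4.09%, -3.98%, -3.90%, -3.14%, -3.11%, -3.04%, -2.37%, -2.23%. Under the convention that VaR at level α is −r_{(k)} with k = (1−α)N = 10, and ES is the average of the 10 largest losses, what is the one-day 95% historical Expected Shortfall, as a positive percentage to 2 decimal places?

The 10 worst returns sum to -54.96%.
ES = −(-54.96%) / 10 = 5.496% ≈ 5.50%.

5.50%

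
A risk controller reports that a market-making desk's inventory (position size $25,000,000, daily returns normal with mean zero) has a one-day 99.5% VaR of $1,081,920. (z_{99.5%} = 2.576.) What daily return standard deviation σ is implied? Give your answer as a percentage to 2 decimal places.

1.68%

VaR as a fraction: $1,081,920 / $25,000,000 = 4.328%.
σ = VaR / z = 4.328% / 2.576 = 1.680%.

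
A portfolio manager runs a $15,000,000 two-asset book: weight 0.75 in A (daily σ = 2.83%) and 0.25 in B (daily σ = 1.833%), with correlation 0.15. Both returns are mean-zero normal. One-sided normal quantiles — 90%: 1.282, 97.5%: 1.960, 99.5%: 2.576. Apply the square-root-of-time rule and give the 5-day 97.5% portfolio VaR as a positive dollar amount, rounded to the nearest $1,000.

σ_p = √(0.75²·2.83² + 0.25²·1.833² + 2·0.15·0.75·0.25·2.83·1.833) = 2.238%.
σ_{5d} = 2.238% × √5 = 5.004%.
VaR = 1.960 × 5.004% = 9.808%; on $15,000,000 that is $1,471,200.

$1,471,000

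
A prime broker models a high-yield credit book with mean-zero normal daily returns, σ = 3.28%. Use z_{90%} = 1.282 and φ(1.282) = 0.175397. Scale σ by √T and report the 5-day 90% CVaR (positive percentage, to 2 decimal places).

12.86%

σ_{5d} = 3.28% × √5 = 7.334%.
ES multiplier = φ(z)/(1−α) = 0.175397/0.1 = 1.754.
ES = 7.334% × 1.754 = 12.864%.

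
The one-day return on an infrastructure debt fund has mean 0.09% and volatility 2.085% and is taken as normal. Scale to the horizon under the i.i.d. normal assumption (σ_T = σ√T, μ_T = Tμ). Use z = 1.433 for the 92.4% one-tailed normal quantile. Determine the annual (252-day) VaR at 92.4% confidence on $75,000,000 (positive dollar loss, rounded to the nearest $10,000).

$18,560,000

σ_{252d} = 2.085% × √252 = 33.098%; μ_{252d} = 252 × 0.09% = 22.680%.
VaR = −(22.680%) + 1.433 × 33.098% = 24.749%.
On $75,000,000: 0.24749 × $75,000,000 = $18,561,750.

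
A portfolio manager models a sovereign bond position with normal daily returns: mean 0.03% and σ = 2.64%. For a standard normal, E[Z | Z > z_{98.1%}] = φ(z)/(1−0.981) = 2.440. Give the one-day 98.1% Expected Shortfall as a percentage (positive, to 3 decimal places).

ES = −(0.03%) + 2.64% × 2.440 = 6.412%.

6.412%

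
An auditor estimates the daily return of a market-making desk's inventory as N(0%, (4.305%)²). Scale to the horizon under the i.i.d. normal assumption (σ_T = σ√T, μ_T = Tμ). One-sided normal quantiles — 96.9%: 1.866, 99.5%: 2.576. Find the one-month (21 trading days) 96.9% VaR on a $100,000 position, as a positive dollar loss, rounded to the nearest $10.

$36,810

σ_{21d} = 4.305% × √21 = 19.728%.
VaR = 1.866 × 19.728% = 36.812%.
On $100,000: 0.36812 × $100,000 = $36,812.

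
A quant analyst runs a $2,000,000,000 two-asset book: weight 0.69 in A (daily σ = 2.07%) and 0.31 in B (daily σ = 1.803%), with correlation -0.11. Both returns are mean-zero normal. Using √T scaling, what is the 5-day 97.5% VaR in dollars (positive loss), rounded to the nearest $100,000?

σ_p = √(0.69²·2.07² + 0.31²·1.803² + 2·-0.11·0.69·0.31·2.07·1.803) = 1.475%.
σ_{5d} = 1.475% × √5 = 3.298%.
z(97.5%) = 1.960.
VaR = 1.960 × 3.298% = 6.464%; on $2,000,000,000 that is $129,280,000.

$129,300,000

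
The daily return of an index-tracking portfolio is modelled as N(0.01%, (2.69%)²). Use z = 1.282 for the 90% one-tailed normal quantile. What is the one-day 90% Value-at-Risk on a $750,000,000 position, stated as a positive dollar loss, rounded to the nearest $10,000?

VaR = −μ + z·σ = −(0.01%) + 1.282 × 2.69% = 3.439%.
On $750,000,000: 0.03439 × $750,000,000 = $25,792,500.

$25,790,000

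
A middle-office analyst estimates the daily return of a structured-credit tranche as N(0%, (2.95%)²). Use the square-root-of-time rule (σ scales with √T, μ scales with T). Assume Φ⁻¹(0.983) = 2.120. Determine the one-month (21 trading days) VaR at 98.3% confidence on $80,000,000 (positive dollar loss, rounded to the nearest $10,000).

$22,930,000

σ_{21d} = 2.95% × √21 = 13.519%.
VaR = 2.120 × 13.519% = 28.660%.
On $80,000,000: 0.28660 × $80,000,000 = $22,928,000.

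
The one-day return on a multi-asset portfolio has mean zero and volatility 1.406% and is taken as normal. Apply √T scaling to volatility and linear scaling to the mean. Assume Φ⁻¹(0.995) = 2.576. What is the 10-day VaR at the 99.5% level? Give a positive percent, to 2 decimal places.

11.45%

σ_{10d} = 1.406% × √10 = 4.446%.
VaR = 2.576 × 4.446% = 11.453%.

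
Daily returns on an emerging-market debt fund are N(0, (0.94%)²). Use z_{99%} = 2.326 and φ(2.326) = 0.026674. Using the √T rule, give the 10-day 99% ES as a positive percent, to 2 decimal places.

7.93%

σ_{10d} = 0.94% × √10 = 2.973%.
ES multiplier = φ(z)/(1−α) = 0.026674/0.01 = 2.667.
ES = 2.973% × 2.667 = 7.929%.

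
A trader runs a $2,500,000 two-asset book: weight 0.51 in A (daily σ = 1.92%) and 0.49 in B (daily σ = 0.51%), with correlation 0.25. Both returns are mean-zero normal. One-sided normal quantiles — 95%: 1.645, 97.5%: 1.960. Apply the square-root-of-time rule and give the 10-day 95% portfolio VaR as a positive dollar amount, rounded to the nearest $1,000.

σ_p = √(0.51²·1.92² + 0.49²·0.51² + 2·0.25·0.51·0.49·1.92·0.51) = 1.069%.
σ_{10d} = 1.069% × √10 = 3.380%.
VaR = 1.645 × 3.380% = 5.560%; on $2,500,000 that is $139,000.

$139,000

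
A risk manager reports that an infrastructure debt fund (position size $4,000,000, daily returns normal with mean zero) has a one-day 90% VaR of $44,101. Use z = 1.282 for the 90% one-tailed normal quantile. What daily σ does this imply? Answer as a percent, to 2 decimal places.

0.86%

VaR as a fraction: $44,101 / $4,000,000 = 1.103%.
σ = VaR / z = 1.103% / 1.282 = 0.860%.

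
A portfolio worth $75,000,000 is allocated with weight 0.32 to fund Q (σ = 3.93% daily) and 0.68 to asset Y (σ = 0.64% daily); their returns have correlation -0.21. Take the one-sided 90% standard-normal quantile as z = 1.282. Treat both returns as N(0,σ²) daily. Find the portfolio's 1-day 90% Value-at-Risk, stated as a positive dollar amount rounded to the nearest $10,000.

σ_p² = 0.32²·3.93² + 0.68²·0.64² + 2·-0.21·0.32·0.68·3.93·0.64 = 1.5411 (%²).
σ_p = √1.5411 = 1.241%.
VaR = 1.282 × 1.241% = 1.591%; on $75,000,000 that is $1,193,250.

$1,190,000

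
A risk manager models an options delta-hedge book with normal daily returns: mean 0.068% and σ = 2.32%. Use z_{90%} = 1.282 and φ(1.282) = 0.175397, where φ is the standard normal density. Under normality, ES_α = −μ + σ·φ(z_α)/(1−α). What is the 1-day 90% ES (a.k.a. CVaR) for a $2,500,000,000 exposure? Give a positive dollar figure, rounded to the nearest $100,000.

Tail multiplier: φ(z)/(1−α) = 0.175397 / 0.1 = 1.754.
ES = −(0.068%) + 2.32% × 1.754 = 4.001%.
On $2,500,000,000: 0.04001 × $2,500,000,000 = $100,025,000.

$100,000,000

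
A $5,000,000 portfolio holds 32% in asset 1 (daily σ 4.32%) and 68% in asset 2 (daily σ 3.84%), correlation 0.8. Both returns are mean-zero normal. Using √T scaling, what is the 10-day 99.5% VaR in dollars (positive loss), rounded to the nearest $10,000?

$1,550,000

σ_p = √(0.32²·4.32² + 0.68²·3.84² + 2·0.8·0.32·0.68·4.32·3.84) = 3.809%.
σ_{10d} = 3.809% × √10 = 12.045%.
z(99.5%) = 2.576.
VaR = 2.576 × 12.045% = 31.028%; on $5,000,000 that is $1,551,400.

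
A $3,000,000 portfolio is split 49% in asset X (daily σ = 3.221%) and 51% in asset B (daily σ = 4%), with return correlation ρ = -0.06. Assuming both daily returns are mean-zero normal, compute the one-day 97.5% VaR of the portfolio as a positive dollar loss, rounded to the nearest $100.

$147,200

σ_p² = 0.49²·3.221² + 0.51²·4² + 2·-0.06·0.49·0.51·3.221·4 = 6.2662 (%²).
σ_p = √6.2662 = 2.503%.
At 97.5%, z = 1.960.
VaR = 1.960 × 2.503% = 4.906%; on $3,000,000 that is $147,180.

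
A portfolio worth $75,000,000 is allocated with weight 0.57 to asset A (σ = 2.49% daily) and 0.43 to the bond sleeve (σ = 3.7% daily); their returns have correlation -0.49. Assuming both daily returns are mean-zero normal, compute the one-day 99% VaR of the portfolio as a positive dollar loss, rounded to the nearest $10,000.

σ_p² = 0.57²·2.49² + 0.43²·3.7² + 2·-0.49·0.57·0.43·2.49·3.7 = 2.3327 (%²).
σ_p = √2.3327 = 1.527%.
At 99%, z = 2.326.
VaR = 2.326 × 1.527% = 3.552%; on $75,000,000 that is $2,664,000.

$2,660,000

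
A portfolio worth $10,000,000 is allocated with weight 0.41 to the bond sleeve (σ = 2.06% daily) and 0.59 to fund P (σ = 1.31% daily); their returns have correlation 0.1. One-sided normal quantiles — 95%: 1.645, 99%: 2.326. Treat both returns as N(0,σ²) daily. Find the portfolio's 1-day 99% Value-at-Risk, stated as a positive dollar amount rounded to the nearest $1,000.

$279,000

σ_p² = 0.41²·2.06² + 0.59²·1.31² + 2·0.1·0.41·0.59·2.06·1.31 = 1.4413 (%²).
σ_p = √1.4413 = 1.201%.
VaR = 2.326 × 1.201% = 2.794%; on $10,000,000 that is $279,400.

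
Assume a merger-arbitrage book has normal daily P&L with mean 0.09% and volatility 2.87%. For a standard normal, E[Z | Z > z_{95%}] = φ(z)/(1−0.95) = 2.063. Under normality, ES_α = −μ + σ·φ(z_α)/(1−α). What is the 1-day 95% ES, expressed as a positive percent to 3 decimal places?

5.831%

ES = −(0.09%) + 2.87% × 2.063 = 5.831%.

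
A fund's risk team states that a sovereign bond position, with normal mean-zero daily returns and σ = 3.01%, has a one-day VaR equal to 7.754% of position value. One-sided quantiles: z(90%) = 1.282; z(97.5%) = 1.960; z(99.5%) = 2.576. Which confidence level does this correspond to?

99.5%

Implied z = VaR/σ = 7.754 / 3.01 = 2.576.
This matches z(99.5%) = 2.576.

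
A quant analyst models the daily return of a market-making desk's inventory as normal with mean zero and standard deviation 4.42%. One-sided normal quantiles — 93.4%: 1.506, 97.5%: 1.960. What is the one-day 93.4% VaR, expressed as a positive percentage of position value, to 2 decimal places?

6.66%

VaR = z·σ = 1.506 × 4.42% = 6.657%.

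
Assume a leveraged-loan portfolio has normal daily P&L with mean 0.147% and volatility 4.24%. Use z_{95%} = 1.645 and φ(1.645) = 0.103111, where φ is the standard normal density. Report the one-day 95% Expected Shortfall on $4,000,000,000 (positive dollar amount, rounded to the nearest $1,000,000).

$344,000,000

Tail multiplier: φ(z)/(1−α) = 0.103111 / 0.05 = 2.062.
ES = −(0.147%) + 4.24% × 2.062 = 8.596%.
On $4,000,000,000: 0.08596 × $4,000,000,000 = $343,840,000.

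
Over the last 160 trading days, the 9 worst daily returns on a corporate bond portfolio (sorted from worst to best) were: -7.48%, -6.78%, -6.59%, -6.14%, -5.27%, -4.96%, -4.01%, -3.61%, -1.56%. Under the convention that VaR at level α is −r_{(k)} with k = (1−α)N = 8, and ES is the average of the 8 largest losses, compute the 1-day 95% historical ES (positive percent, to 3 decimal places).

5.605%

The 8 worst returns sum to -44.84%.
ES = −(-44.84%) / 8 = 5.605%.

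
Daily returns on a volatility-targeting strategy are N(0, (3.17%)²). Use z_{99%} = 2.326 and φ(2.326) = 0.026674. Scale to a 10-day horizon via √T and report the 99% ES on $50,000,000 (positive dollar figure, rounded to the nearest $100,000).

σ_{10d} = 3.17% × √10 = 10.024%.
ES multiplier = φ(z)/(1−α) = 0.026674/0.01 = 2.667.
ES = 10.024% × 2.667 = 26.734%; on $50,000,000: $13,367,000.

$13,400,000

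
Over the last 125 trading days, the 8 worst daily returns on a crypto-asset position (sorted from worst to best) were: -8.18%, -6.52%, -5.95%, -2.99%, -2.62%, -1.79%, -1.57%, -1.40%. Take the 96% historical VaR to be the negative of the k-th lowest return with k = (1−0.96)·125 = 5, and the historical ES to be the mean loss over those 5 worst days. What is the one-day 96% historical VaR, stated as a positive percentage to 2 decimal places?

k = 5; the 5th lowest return is -2.62%, so VaR = 2.62%.

2.62%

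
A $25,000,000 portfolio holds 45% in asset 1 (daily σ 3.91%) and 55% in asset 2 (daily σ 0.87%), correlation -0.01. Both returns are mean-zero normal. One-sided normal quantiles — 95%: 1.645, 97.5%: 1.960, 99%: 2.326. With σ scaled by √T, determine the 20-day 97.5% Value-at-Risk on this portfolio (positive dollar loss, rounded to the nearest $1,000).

σ_p = √(0.45²·3.91² + 0.55²·0.87² + 2·-0.01·0.45·0.55·3.91·0.87) = 1.819%.
σ_{20d} = 1.819% × √20 = 8.135%.
VaR = 1.960 × 8.135% = 15.945%; on $25,000,000 that is $3,986,250.

$3,986,000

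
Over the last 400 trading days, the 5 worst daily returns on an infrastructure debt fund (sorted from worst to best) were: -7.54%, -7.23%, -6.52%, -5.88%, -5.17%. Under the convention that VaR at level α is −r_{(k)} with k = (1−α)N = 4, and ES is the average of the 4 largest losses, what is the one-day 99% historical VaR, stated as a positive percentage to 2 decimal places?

5.88%

k = 4; the 4th lowest return is -5.88%, so VaR = 5.88%.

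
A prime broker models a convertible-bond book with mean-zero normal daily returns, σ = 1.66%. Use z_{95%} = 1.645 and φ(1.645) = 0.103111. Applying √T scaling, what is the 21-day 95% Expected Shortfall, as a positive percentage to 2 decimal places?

15.69%

σ_{21d} = 1.66% × √21 = 7.607%.
ES multiplier = φ(z)/(1−α) = 0.103111/0.05 = 2.062.
ES = 7.607% × 2.062 = 15.686%.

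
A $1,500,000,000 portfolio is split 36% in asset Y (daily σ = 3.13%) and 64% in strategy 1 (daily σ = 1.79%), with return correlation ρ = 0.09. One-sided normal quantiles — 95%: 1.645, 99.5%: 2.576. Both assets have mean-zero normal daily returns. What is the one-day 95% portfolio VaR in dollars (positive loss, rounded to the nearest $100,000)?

$41,400,000

σ_p² = 0.36²·3.13² + 0.64²·1.79² + 2·0.09·0.36·0.64·3.13·1.79 = 2.8144 (%²).
σ_p = √2.8144 = 1.678%.
VaR = 1.645 × 1.678% = 2.760%; on $1,500,000,000 that is $41,400,000.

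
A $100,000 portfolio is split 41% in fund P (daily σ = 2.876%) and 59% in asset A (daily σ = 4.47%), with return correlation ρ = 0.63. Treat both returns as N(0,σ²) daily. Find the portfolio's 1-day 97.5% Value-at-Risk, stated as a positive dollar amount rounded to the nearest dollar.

$6,864

σ_p² = 0.41²·2.876² + 0.59²·4.47² + 2·0.63·0.41·0.59·2.876·4.47 = 12.2641 (%²).
σ_p = √12.2641 = 3.502%.
At 97.5%, z = 1.960.
VaR = 1.960 × 3.502% = 6.864%; on $100,000 that is $6,864.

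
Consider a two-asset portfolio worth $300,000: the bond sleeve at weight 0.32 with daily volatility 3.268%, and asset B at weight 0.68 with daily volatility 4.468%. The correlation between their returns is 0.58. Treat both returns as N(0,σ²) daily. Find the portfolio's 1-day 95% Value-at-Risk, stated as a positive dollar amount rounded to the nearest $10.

$18,470

σ_p² = 0.32²·3.268² + 0.68²·4.468² + 2·0.58·0.32·0.68·3.268·4.468 = 14.0101 (%²).
σ_p = √14.0101 = 3.743%.
At 95%, z = 1.645.
VaR = 1.645 × 3.743% = 6.157%; on $300,000 that is $18,471.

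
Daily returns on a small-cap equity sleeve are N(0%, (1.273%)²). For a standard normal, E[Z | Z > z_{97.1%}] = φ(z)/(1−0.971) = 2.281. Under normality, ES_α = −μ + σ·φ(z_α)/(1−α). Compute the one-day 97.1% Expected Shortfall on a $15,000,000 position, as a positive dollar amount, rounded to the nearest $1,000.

ES = 1.273% × 2.281 = 2.904%.
On $15,000,000: 0.02904 × $15,000,000 = $435,600.

$436,000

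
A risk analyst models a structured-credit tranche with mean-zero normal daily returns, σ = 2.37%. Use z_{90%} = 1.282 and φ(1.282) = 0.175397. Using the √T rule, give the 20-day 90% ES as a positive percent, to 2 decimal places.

σ_{20d} = 2.37% × √20 = 10.599%.
ES multiplier = φ(z)/(1−α) = 0.175397/0.1 = 1.754.
ES = 10.599% × 1.754 = 18.591%.

18.59%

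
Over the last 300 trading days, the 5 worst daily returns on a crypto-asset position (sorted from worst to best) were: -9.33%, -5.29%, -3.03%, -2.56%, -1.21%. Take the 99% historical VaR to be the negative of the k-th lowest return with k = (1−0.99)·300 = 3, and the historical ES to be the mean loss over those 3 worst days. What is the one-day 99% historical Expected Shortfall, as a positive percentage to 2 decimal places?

The 3 worst returns sum to -17.65%.
ES = −(-17.65%) / 3 = 5.8833…% ≈ 5.88%.

5.88%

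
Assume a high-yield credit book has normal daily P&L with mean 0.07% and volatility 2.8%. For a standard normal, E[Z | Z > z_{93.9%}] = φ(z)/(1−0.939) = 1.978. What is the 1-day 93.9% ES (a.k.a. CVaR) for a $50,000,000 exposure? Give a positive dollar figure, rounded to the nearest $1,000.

$2,734,000

ES = −(0.07%) + 2.8% × 1.978 = 5.468%.
On $50,000,000: 0.05468 × $50,000,000 = $2,734,000.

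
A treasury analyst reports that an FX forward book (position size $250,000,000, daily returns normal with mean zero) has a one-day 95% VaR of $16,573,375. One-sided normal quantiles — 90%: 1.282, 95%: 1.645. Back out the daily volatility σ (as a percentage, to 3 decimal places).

4.030%

VaR as a fraction: $16,573,375 / $250,000,000 = 6.629%.
σ = VaR / z = 6.629% / 1.645 = 4.030%.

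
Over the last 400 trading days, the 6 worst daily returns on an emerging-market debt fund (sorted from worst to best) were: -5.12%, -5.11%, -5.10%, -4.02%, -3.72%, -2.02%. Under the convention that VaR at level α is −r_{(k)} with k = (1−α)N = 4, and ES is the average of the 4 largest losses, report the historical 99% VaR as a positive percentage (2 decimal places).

k = 4; the 4th lowest return is -4.02%, so VaR = 4.02%.

4.02%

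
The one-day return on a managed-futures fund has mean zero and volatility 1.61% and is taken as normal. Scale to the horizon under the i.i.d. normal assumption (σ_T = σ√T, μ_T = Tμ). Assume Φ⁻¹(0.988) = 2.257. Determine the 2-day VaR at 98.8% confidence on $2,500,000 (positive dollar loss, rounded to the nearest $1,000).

σ_{2d} = 1.61% × √2 = 2.277%.
VaR = 2.257 × 2.277% = 5.139%.
On $2,500,000: 0.05139 × $2,500,000 = $128,475.

$128,000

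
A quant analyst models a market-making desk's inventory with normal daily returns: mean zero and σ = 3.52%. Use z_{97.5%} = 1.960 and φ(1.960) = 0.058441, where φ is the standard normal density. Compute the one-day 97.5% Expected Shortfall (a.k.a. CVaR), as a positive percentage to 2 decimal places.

Tail multiplier: φ(z)/(1−α) = 0.058441 / 0.025 = 2.338.
ES = 3.52% × 2.338 = 8.230%.

8.23%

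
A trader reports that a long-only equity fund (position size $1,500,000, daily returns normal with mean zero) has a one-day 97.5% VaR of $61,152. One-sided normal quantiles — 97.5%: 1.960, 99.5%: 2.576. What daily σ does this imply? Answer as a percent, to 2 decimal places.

VaR as a fraction: $61,152 / $1,500,000 = 4.077%.
σ = VaR / z = 4.077% / 1.960 = 2.080%.

2.08%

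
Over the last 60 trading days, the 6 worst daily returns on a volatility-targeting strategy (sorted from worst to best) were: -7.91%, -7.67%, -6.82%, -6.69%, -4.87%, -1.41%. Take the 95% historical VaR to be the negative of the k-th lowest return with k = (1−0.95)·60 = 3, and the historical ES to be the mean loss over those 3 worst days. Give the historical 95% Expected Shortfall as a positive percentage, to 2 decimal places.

7.47%

The 3 worst returns sum to -22.40%.
ES = −(-22.40%) / 3 = 7.4666…% ≈ 7.47%.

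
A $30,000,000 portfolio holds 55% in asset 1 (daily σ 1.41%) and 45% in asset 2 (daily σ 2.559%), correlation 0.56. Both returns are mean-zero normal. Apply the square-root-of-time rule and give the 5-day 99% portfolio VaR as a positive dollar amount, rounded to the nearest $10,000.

σ_p = √(0.55²·1.41² + 0.45²·2.559² + 2·0.56·0.55·0.45·1.41·2.559) = 1.711%.
σ_{5d} = 1.711% × √5 = 3.826%.
z(99%) = 2.326.
VaR = 2.326 × 3.826% = 8.899%; on $30,000,000 that is $2,669,700.

$2,670,000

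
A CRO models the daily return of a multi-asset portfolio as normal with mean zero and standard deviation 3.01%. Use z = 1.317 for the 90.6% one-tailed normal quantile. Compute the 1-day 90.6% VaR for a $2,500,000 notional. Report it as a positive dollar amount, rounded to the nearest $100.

$99,100

VaR = z·σ = 1.317 × 3.01% = 3.964%.
On $2,500,000: 0.03964 × $2,500,000 = $99,100.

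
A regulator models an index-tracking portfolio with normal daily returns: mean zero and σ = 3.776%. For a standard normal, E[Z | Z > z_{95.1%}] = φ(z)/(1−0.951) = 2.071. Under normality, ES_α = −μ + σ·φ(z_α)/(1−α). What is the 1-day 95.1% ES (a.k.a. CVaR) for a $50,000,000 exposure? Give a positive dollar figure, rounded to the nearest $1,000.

ES = 3.776% × 2.071 = 7.820%.
On $50,000,000: 0.07820 × $50,000,000 = $3,910,000.

$3,910,000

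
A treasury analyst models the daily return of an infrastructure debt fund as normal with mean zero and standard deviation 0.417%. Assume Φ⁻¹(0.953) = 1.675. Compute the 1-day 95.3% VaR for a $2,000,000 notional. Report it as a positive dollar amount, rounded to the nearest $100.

$14,000

VaR = z·σ = 1.675 × 0.417% = 0.698%.
On $2,000,000: 0.00698 × $2,000,000 = $13,960.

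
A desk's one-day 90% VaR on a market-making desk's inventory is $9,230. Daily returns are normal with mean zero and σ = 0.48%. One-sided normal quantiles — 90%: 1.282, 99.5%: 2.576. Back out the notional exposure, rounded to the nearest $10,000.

$1,500,000

VaR as a fraction of value: z·σ = 1.282 × 0.48% = 0.61536%.
Position = $9,230 / 0.0061536 = $1,499,935.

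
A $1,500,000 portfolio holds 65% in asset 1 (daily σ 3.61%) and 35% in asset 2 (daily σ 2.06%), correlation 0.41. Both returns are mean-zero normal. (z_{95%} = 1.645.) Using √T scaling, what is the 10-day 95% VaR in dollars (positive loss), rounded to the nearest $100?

$212,500

σ_p = √(0.65²·3.61² + 0.35²·2.06² + 2·0.41·0.65·0.35·3.61·2.06) = 2.723%.
σ_{10d} = 2.723% × √10 = 8.611%.
VaR = 1.645 × 8.611% = 14.165%; on $1,500,000 that is $212,475.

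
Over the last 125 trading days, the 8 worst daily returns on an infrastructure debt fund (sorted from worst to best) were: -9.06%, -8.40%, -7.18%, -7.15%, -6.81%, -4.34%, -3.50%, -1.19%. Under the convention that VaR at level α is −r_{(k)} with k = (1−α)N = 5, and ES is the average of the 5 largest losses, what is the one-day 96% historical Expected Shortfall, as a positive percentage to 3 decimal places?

7.720%

The 5 worst returns sum to -38.60%.
ES = −(-38.60%) / 5 = 7.72% ≈ 7.720%.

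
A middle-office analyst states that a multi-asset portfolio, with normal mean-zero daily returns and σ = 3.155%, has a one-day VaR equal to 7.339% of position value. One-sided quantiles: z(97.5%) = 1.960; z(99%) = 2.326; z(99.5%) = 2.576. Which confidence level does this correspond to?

99%

Implied z = VaR/σ = 7.339 / 3.155 = 2.326.
This matches z(99%) = 2.326.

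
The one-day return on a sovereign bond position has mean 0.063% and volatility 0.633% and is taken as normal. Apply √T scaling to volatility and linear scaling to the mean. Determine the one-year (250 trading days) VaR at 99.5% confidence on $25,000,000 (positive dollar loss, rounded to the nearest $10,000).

$2,510,000

At 99.5%, z = 2.576.
σ_{250d} = 0.633% × √250 = 10.009%; μ_{250d} = 250 × 0.063% = 15.750%.
VaR = −(15.750%) + 2.576 × 10.009% = 10.033%.
On $25,000,000: 0.10033 × $25,000,000 = $2,508,250.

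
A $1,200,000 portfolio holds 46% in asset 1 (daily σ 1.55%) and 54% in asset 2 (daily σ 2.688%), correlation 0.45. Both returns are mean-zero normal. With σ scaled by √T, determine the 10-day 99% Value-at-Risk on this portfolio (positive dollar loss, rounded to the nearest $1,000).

σ_p = √(0.46²·1.55² + 0.54²·2.688² + 2·0.45·0.46·0.54·1.55·2.688) = 1.883%.
σ_{10d} = 1.883% × √10 = 5.955%.
z(99%) = 2.326.
VaR = 2.326 × 5.955% = 13.851%; on $1,200,000 that is $166,212.

$166,000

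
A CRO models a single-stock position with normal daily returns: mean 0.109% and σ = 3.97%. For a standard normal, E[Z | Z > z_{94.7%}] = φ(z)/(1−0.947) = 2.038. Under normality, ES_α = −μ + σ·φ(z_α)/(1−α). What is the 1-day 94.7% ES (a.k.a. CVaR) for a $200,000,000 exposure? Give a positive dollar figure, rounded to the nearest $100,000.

$16,000,000

ES = −(0.109%) + 3.97% × 2.038 = 7.982%.
On $200,000,000: 0.07982 × $200,000,000 = $15,964,000.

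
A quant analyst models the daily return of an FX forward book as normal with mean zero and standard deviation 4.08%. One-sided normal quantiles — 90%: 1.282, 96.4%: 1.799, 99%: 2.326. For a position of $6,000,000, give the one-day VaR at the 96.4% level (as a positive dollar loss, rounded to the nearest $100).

VaR = z·σ = 1.799 × 4.08% = 7.340%.
On $6,000,000: 0.07340 × $6,000,000 = $440,400.

$440,400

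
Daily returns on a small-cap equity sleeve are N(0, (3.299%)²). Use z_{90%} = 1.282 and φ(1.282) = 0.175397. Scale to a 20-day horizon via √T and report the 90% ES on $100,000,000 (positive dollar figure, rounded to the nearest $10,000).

$25,880,000

σ_{20d} = 3.299% × √20 = 14.754%.
ES multiplier = φ(z)/(1−α) = 0.175397/0.1 = 1.754.
ES = 14.754% × 1.754 = 25.879%; on $100,000,000: $25,879,000.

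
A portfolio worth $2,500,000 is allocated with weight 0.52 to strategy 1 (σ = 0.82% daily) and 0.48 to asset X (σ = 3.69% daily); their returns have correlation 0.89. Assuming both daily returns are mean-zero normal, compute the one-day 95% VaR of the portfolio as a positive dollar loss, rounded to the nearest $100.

σ_p² = 0.52²·0.82² + 0.48²·3.69² + 2·0.89·0.52·0.48·0.82·3.69 = 4.6633 (%²).
σ_p = √4.6633 = 2.159%.
At 95%, z = 1.645.
VaR = 1.645 × 2.159% = 3.552%; on $2,500,000 that is $88,800.

$88,800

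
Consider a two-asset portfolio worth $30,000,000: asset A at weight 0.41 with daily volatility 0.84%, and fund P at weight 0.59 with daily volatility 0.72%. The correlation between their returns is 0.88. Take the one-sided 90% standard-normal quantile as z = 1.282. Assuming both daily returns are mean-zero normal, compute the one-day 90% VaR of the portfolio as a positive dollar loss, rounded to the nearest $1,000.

σ_p² = 0.41²·0.84² + 0.59²·0.72² + 2·0.88·0.41·0.59·0.84·0.72 = 0.5566 (%²).
σ_p = √0.5566 = 0.746%.
VaR = 1.282 × 0.746% = 0.956%; on $30,000,000 that is $286,800.

$287,000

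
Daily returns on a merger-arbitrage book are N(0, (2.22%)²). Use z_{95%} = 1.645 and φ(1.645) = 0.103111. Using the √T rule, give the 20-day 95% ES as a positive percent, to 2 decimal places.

σ_{20d} = 2.22% × √20 = 9.928%.
ES multiplier = φ(z)/(1−α) = 0.103111/0.05 = 2.062.
ES = 9.928% × 2.062 = 20.472%.

20.47%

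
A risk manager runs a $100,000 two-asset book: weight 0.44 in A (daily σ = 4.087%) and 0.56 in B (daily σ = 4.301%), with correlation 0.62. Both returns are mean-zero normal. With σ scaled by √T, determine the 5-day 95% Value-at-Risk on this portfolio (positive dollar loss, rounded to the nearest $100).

$14,000

σ_p = √(0.44²·4.087² + 0.56²·4.301² + 2·0.62·0.44·0.56·4.087·4.301) = 3.795%.
σ_{5d} = 3.795% × √5 = 8.486%.
z(95%) = 1.645.
VaR = 1.645 × 8.486% = 13.959%; on $100,000 that is $13,959.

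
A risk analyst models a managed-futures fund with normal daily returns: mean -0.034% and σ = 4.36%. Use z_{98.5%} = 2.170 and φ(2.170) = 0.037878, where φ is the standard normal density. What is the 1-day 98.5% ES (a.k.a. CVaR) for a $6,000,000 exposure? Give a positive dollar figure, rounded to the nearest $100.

Tail multiplier: φ(z)/(1−α) = 0.037878 / 0.015 = 2.525.
ES = −(-0.034%) + 4.36% × 2.525 = 11.043%.
On $6,000,000: 0.11043 × $6,000,000 = $662,580.

$662,600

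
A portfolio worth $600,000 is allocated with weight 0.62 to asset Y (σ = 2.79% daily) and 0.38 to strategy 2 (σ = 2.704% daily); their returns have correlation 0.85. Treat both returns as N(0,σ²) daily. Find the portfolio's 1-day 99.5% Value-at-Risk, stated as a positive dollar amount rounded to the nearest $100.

σ_p² = 0.62²·2.79² + 0.38²·2.704² + 2·0.85·0.62·0.38·2.79·2.704 = 7.0696 (%²).
σ_p = √7.0696 = 2.659%.
At 99.5%, z = 2.576.
VaR = 2.576 × 2.659% = 6.850%; on $600,000 that is $41,100.

$41,100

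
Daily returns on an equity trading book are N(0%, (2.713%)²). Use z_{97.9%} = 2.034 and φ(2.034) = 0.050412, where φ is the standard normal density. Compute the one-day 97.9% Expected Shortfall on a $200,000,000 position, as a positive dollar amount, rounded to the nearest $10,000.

$13,030,000

Tail multiplier: φ(z)/(1−α) = 0.050412 / 0.021 = 2.401.
ES = 2.713% × 2.401 = 6.514%.
On $200,000,000: 0.06514 × $200,000,000 = $13,028,000.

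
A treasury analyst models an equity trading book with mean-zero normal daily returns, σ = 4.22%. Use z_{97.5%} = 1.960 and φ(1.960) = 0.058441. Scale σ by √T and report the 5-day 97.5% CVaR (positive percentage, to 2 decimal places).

22.06%

σ_{5d} = 4.22% × √5 = 9.436%.
ES multiplier = φ(z)/(1−α) = 0.058441/0.025 = 2.338.
ES = 9.436% × 2.338 = 22.061%.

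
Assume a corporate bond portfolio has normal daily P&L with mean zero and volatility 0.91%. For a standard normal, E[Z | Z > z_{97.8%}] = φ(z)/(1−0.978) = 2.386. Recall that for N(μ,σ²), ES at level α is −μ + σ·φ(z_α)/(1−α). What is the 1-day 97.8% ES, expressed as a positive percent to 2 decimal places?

2.17%

ES = 0.91% × 2.386 = 2.171%.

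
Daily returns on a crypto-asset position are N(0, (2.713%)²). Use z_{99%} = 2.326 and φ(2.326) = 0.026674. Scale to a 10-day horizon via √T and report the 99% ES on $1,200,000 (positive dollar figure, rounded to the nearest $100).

$274,600

σ_{10d} = 2.713% × √10 = 8.579%.
ES multiplier = φ(z)/(1−α) = 0.026674/0.01 = 2.667.
ES = 8.579% × 2.667 = 22.880%; on $1,200,000: $274,560.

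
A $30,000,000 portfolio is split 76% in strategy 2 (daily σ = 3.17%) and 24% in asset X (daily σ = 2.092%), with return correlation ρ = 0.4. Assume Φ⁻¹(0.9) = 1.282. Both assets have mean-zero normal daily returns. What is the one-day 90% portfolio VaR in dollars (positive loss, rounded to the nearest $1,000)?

σ_p² = 0.76²·3.17² + 0.24²·2.092² + 2·0.4·0.76·0.24·3.17·2.092 = 7.0240 (%²).
σ_p = √7.0240 = 2.650%.
VaR = 1.282 × 2.650% = 3.397%; on $30,000,000 that is $1,019,100.

$1,019,000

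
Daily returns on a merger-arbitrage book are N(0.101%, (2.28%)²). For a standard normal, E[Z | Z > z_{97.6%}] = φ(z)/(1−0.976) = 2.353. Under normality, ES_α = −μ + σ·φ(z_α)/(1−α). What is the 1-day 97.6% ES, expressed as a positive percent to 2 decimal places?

5.26%

ES = −(0.101%) + 2.28% × 2.353 = 5.264%.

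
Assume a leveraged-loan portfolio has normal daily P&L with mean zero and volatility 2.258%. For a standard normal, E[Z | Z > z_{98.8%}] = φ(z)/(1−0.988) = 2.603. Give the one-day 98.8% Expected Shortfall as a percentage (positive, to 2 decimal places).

5.88%

ES = 2.258% × 2.603 = 5.878%.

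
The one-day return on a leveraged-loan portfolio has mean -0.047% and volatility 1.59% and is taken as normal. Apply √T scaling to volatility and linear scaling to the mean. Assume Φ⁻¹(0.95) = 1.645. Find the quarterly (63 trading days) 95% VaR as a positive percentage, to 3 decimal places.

σ_{63d} = 1.59% × √63 = 12.620%; μ_{63d} = 63 × -0.047% = -2.961%.
VaR = −(-2.961%) + 1.645 × 12.620% = 23.721%.

23.721%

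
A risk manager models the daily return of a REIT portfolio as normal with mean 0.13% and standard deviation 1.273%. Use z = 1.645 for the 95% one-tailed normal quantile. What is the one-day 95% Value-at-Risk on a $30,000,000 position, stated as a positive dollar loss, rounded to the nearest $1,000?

$589,000

VaR = −μ + z·σ = −(0.13%) + 1.645 × 1.273% = 1.964%.
On $30,000,000: 0.01964 × $30,000,000 = $589,200.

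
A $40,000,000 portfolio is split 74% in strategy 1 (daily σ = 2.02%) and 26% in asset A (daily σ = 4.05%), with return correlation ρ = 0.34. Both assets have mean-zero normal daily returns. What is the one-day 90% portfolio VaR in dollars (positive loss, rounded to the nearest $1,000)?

$1,077,000

σ_p² = 0.74²·2.02² + 0.26²·4.05² + 2·0.34·0.74·0.26·2.02·4.05 = 4.4136 (%²).
σ_p = √4.4136 = 2.101%.
At 90%, z = 1.282.
VaR = 1.282 × 2.101% = 2.693%; on $40,000,000 that is $1,077,200.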